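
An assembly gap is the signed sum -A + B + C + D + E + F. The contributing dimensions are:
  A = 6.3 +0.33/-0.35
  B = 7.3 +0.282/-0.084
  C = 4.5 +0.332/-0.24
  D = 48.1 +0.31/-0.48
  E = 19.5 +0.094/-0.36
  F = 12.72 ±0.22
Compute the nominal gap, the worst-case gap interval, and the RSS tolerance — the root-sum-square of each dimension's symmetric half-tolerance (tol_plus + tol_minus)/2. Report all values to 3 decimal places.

nominal=85.820 wc=[84.106,87.408] rss=0.698

Stack each dimension's contribution:
  -A: nom -6.300 → Σnom=-6.300; wc +0.350/-0.330 → slack +0.350/-0.330; half-tol=0.340, Σhalf²=0.115600
  +B: nom +7.300 → Σnom=1.000; wc +0.282/-0.084 → slack +0.632/-0.414; half-tol=0.183, Σhalf²=0.149089
  +C: nom +4.500 → Σnom=5.500; wc +0.332/-0.240 → slack +0.964/-0.654; half-tol=0.286, Σhalf²=0.230885
  +D: nom +48.100 → Σnom=53.600; wc +0.310/-0.480 → slack +1.274/-1.134; half-tol=0.395, Σhalf²=0.386910
  +E: nom +19.500 → Σnom=73.100; wc +0.094/-0.360 → slack +1.368/-1.494; half-tol=0.227, Σhalf²=0.438439
  +F: nom +12.720 → Σnom=85.820; wc +0.220/-0.220 → slack +1.588/-1.714; half-tol=0.220, Σhalf²=0.486839
Nominal = 85.820. Worst-case = [85.820 - 1.714, 85.820 + 1.588] = [84.106, 87.408]. RSS = √0.486839 = 0.698.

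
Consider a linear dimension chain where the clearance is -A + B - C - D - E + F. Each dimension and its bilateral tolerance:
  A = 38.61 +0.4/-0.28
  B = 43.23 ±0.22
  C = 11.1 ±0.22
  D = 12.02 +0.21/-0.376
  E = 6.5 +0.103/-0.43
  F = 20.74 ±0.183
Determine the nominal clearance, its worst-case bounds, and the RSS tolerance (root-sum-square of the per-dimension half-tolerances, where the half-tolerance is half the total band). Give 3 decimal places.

nominal=-4.260 wc=[-5.596,-2.551] rss=0.635

Stack each dimension's contribution:
  -A: nom -38.610 → Σnom=-38.610; wc +0.280/-0.400 → slack +0.280/-0.400; half-tol=0.340, Σhalf²=0.115600
  +B: nom +43.230 → Σnom=4.620; wc +0.220/-0.220 → slack +0.500/-0.620; half-tol=0.220, Σhalf²=0.164000
  -C: nom -11.100 → Σnom=-6.480; wc +0.220/-0.220 → slack +0.720/-0.840; half-tol=0.220, Σhalf²=0.212400
  -D: nom -12.020 → Σnom=-18.500; wc +0.376/-0.210 → slack +1.096/-1.050; half-tol=0.293, Σhalf²=0.298249
  -E: nom -6.500 → Σnom=-25.000; wc +0.430/-0.103 → slack +1.526/-1.153; half-tol=0.267, Σhalf²=0.369271
  +F: nom +20.740 → Σnom=-4.260; wc +0.183/-0.183 → slack +1.709/-1.336; half-tol=0.183, Σhalf²=0.402760
Nominal = -4.260. Worst-case = [-4.260 - 1.336, -4.260 + 1.709] = [-5.596, -2.551]. RSS = √0.402760 = 0.635.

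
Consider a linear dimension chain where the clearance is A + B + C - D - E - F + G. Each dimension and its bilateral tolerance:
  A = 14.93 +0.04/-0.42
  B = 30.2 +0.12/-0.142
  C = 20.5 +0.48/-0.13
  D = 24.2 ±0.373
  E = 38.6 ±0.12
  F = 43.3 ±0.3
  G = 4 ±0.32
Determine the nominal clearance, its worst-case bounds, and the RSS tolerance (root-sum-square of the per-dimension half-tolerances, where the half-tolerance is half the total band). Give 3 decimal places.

nominal=-36.470 wc=[-38.275,-34.717] rss=0.713

Stack each dimension's contribution:
  +A: nom +14.930 → Σnom=14.930; wc +0.040/-0.420 → slack +0.040/-0.420; half-tol=0.230, Σhalf²=0.052900
  +B: nom +30.200 → Σnom=45.130; wc +0.120/-0.142 → slack +0.160/-0.562; half-tol=0.131, Σhalf²=0.070061
  +C: nom +20.500 → Σnom=65.630; wc +0.480/-0.130 → slack +0.640/-0.692; half-tol=0.305, Σhalf²=0.163086
  -D: nom -24.200 → Σnom=41.430; wc +0.373/-0.373 → slack +1.013/-1.065; half-tol=0.373, Σhalf²=0.302215
  -E: nom -38.600 → Σnom=2.830; wc +0.120/-0.120 → slack +1.133/-1.185; half-tol=0.120, Σhalf²=0.316615
  -F: nom -43.300 → Σnom=-40.470; wc +0.300/-0.300 → slack +1.433/-1.485; half-tol=0.300, Σhalf²=0.406615
  +G: nom +4.000 → Σnom=-36.470; wc +0.320/-0.320 → slack +1.753/-1.805; half-tol=0.320, Σhalf²=0.509015
Nominal = -36.470. Worst-case = [-36.470 - 1.805, -36.470 + 1.753] = [-38.275, -34.717]. RSS = √0.509015 = 0.713.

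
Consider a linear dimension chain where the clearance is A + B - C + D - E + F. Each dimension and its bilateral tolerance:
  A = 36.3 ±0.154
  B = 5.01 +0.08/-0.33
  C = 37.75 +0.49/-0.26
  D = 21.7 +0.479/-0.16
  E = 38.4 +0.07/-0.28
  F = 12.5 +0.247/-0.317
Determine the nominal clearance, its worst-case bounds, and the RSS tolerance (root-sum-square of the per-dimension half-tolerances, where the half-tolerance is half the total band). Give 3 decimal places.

Stack each dimension's contribution:
  +A: nom +36.300 → Σnom=36.300; wc +0.154/-0.154 → slack +0.154/-0.154; half-tol=0.154, Σhalf²=0.023716
  +B: nom +5.010 → Σnom=41.310; wc +0.080/-0.330 → slack +0.234/-0.484; half-tol=0.205, Σhalf²=0.065741
  -C: nom -37.750 → Σnom=3.560; wc +0.260/-0.490 → slack +0.494/-0.974; half-tol=0.375, Σhalf²=0.206366
  +D: nom +21.700 → Σnom=25.260; wc +0.479/-0.160 → slack +0.973/-1.134; half-tol=0.320, Σhalf²=0.308446
  -E: nom -38.400 → Σnom=-13.140; wc +0.280/-0.070 → slack +1.253/-1.204; half-tol=0.175, Σhalf²=0.339071
  +F: nom +12.500 → Σnom=-0.640; wc +0.247/-0.317 → slack +1.500/-1.521; half-tol=0.282, Σhalf²=0.418595
Nominal = -0.640. Worst-case = [-0.640 - 1.521, -0.640 + 1.500] = [-2.161, 0.860]. RSS = √0.418595 = 0.647.

nominal=-0.640 wc=[-2.161,0.860] rss=0.647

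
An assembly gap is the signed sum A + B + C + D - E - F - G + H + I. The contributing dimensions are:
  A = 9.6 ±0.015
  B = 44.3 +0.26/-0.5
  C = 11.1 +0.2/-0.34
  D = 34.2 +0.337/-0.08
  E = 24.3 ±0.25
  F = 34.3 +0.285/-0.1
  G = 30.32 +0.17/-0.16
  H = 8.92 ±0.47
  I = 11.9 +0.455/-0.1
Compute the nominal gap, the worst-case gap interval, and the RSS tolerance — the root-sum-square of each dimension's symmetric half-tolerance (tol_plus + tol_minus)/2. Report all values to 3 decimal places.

Stack each dimension's contribution:
  +A: nom +9.600 → Σnom=9.600; wc +0.015/-0.015 → slack +0.015/-0.015; half-tol=0.015, Σhalf²=0.000225
  +B: nom +44.300 → Σnom=53.900; wc +0.260/-0.500 → slack +0.275/-0.515; half-tol=0.380, Σhalf²=0.144625
  +C: nom +11.100 → Σnom=65.000; wc +0.200/-0.340 → slack +0.475/-0.855; half-tol=0.270, Σhalf²=0.217525
  +D: nom +34.200 → Σnom=99.200; wc +0.337/-0.080 → slack +0.812/-0.935; half-tol=0.209, Σhalf²=0.260997
  -E: nom -24.300 → Σnom=74.900; wc +0.250/-0.250 → slack +1.062/-1.185; half-tol=0.250, Σhalf²=0.323497
  -F: nom -34.300 → Σnom=40.600; wc +0.100/-0.285 → slack +1.162/-1.470; half-tol=0.193, Σhalf²=0.360554
  -G: nom -30.320 → Σnom=10.280; wc +0.160/-0.170 → slack +1.322/-1.640; half-tol=0.165, Σhalf²=0.387779
  +H: nom +8.920 → Σnom=19.200; wc +0.470/-0.470 → slack +1.792/-2.110; half-tol=0.470, Σhalf²=0.608679
  +I: nom +11.900 → Σnom=31.100; wc +0.455/-0.100 → slack +2.247/-2.210; half-tol=0.278, Σhalf²=0.685685
Nominal = 31.100. Worst-case = [31.100 - 2.210, 31.100 + 2.247] = [28.890, 33.347]. RSS = √0.685685 = 0.828.

nominal=31.100 wc=[28.890,33.347] rss=0.828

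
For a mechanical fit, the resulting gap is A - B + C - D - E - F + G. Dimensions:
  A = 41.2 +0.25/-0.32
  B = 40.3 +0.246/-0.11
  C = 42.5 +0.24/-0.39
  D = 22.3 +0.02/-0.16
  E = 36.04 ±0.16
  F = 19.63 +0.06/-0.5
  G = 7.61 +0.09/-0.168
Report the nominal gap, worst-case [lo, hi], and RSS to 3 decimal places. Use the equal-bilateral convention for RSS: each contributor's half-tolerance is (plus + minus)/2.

Stack each dimension's contribution:
  +A: nom +41.200 → Σnom=41.200; wc +0.250/-0.320 → slack +0.250/-0.320; half-tol=0.285, Σhalf²=0.081225
  -B: nom -40.300 → Σnom=0.900; wc +0.110/-0.246 → slack +0.360/-0.566; half-tol=0.178, Σhalf²=0.112909
  +C: nom +42.500 → Σnom=43.400; wc +0.240/-0.390 → slack +0.600/-0.956; half-tol=0.315, Σhalf²=0.212134
  -D: nom -22.300 → Σnom=21.100; wc +0.160/-0.020 → slack +0.760/-0.976; half-tol=0.090, Σhalf²=0.220234
  -E: nom -36.040 → Σnom=-14.940; wc +0.160/-0.160 → slack +0.920/-1.136; half-tol=0.160, Σhalf²=0.245834
  -F: nom -19.630 → Σnom=-34.570; wc +0.500/-0.060 → slack +1.420/-1.196; half-tol=0.280, Σhalf²=0.324234
  +G: nom +7.610 → Σnom=-26.960; wc +0.090/-0.168 → slack +1.510/-1.364; half-tol=0.129, Σhalf²=0.340875
Nominal = -26.960. Worst-case = [-26.960 - 1.364, -26.960 + 1.510] = [-28.324, -25.450]. RSS = √0.340875 = 0.584.

nominal=-26.960 wc=[-28.324,-25.450] rss=0.584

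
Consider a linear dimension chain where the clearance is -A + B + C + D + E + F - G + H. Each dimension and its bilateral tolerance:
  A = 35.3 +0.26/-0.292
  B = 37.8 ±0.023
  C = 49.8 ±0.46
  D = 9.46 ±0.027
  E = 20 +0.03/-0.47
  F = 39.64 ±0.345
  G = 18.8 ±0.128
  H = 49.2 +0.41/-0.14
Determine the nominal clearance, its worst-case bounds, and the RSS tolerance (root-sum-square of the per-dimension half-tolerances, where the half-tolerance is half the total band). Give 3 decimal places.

Stack each dimension's contribution:
  -A: nom -35.300 → Σnom=-35.300; wc +0.292/-0.260 → slack +0.292/-0.260; half-tol=0.276, Σhalf²=0.076176
  +B: nom +37.800 → Σnom=2.500; wc +0.023/-0.023 → slack +0.315/-0.283; half-tol=0.023, Σhalf²=0.076705
  +C: nom +49.800 → Σnom=52.300; wc +0.460/-0.460 → slack +0.775/-0.743; half-tol=0.460, Σhalf²=0.288305
  +D: nom +9.460 → Σnom=61.760; wc +0.027/-0.027 → slack +0.802/-0.770; half-tol=0.027, Σhalf²=0.289034
  +E: nom +20.000 → Σnom=81.760; wc +0.030/-0.470 → slack +0.832/-1.240; half-tol=0.250, Σhalf²=0.351534
  +F: nom +39.640 → Σnom=121.400; wc +0.345/-0.345 → slack +1.177/-1.585; half-tol=0.345, Σhalf²=0.470559
  -G: nom -18.800 → Σnom=102.600; wc +0.128/-0.128 → slack +1.305/-1.713; half-tol=0.128, Σhalf²=0.486943
  +H: nom +49.200 → Σnom=151.800; wc +0.410/-0.140 → slack +1.715/-1.853; half-tol=0.275, Σhalf²=0.562568
Nominal = 151.800. Worst-case = [151.800 - 1.853, 151.800 + 1.715] = [149.947, 153.515]. RSS = √0.562568 = 0.750.

nominal=151.800 wc=[149.947,153.515] rss=0.750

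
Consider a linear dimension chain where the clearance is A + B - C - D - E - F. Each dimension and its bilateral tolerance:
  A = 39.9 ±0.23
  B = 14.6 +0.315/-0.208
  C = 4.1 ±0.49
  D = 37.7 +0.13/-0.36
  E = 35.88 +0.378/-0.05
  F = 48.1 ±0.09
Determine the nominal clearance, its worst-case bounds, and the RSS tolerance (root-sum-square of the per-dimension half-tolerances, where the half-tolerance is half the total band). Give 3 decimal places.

nominal=-71.280 wc=[-72.806,-69.745] rss=0.689

Stack each dimension's contribution:
  +A: nom +39.900 → Σnom=39.900; wc +0.230/-0.230 → slack +0.230/-0.230; half-tol=0.230, Σhalf²=0.052900
  +B: nom +14.600 → Σnom=54.500; wc +0.315/-0.208 → slack +0.545/-0.438; half-tol=0.262, Σhalf²=0.121282
  -C: nom -4.100 → Σnom=50.400; wc +0.490/-0.490 → slack +1.035/-0.928; half-tol=0.490, Σhalf²=0.361382
  -D: nom -37.700 → Σnom=12.700; wc +0.360/-0.130 → slack +1.395/-1.058; half-tol=0.245, Σhalf²=0.421407
  -E: nom -35.880 → Σnom=-23.180; wc +0.050/-0.378 → slack +1.445/-1.436; half-tol=0.214, Σhalf²=0.467203
  -F: nom -48.100 → Σnom=-71.280; wc +0.090/-0.090 → slack +1.535/-1.526; half-tol=0.090, Σhalf²=0.475303
Nominal = -71.280. Worst-case = [-71.280 - 1.526, -71.280 + 1.535] = [-72.806, -69.745]. RSS = √0.475303 = 0.689.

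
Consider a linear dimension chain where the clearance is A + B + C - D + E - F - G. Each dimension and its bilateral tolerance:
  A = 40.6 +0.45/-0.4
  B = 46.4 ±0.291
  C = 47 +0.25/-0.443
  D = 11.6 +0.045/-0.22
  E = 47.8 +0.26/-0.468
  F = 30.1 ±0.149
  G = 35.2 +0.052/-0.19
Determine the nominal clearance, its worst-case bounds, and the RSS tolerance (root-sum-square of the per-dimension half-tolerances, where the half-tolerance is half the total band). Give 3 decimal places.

nominal=104.900 wc=[103.052,106.710] rss=0.756

Stack each dimension's contribution:
  +A: nom +40.600 → Σnom=40.600; wc +0.450/-0.400 → slack +0.450/-0.400; half-tol=0.425, Σhalf²=0.180625
  +B: nom +46.400 → Σnom=87.000; wc +0.291/-0.291 → slack +0.741/-0.691; half-tol=0.291, Σhalf²=0.265306
  +C: nom +47.000 → Σnom=134.000; wc +0.250/-0.443 → slack +0.991/-1.134; half-tol=0.347, Σhalf²=0.385368
  -D: nom -11.600 → Σnom=122.400; wc +0.220/-0.045 → slack +1.211/-1.179; half-tol=0.133, Σhalf²=0.402925
  +E: nom +47.800 → Σnom=170.200; wc +0.260/-0.468 → slack +1.471/-1.647; half-tol=0.364, Σhalf²=0.535421
  -F: nom -30.100 → Σnom=140.100; wc +0.149/-0.149 → slack +1.620/-1.796; half-tol=0.149, Σhalf²=0.557622
  -G: nom -35.200 → Σnom=104.900; wc +0.190/-0.052 → slack +1.810/-1.848; half-tol=0.121, Σhalf²=0.572263
Nominal = 104.900. Worst-case = [104.900 - 1.848, 104.900 + 1.810] = [103.052, 106.710]. RSS = √0.572263 = 0.756.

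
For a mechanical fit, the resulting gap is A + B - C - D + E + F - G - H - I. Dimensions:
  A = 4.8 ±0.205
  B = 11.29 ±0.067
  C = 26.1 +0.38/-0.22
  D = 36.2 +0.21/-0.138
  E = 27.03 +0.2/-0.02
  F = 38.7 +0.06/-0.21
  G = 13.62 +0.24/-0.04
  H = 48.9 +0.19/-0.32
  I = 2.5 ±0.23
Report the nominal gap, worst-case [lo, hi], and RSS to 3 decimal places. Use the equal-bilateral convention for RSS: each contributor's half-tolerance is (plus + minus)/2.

nominal=-45.500 wc=[-47.252,-44.020] rss=0.578

Stack each dimension's contribution:
  +A: nom +4.800 → Σnom=4.800; wc +0.205/-0.205 → slack +0.205/-0.205; half-tol=0.205, Σhalf²=0.042025
  +B: nom +11.290 → Σnom=16.090; wc +0.067/-0.067 → slack +0.272/-0.272; half-tol=0.067, Σhalf²=0.046514
  -C: nom -26.100 → Σnom=-10.010; wc +0.220/-0.380 → slack +0.492/-0.652; half-tol=0.300, Σhalf²=0.136514
  -D: nom -36.200 → Σnom=-46.210; wc +0.138/-0.210 → slack +0.630/-0.862; half-tol=0.174, Σhalf²=0.166790
  +E: nom +27.030 → Σnom=-19.180; wc +0.200/-0.020 → slack +0.830/-0.882; half-tol=0.110, Σhalf²=0.178890
  +F: nom +38.700 → Σnom=19.520; wc +0.060/-0.210 → slack +0.890/-1.092; half-tol=0.135, Σhalf²=0.197115
  -G: nom -13.620 → Σnom=5.900; wc +0.040/-0.240 → slack +0.930/-1.332; half-tol=0.140, Σhalf²=0.216715
  -H: nom -48.900 → Σnom=-43.000; wc +0.320/-0.190 → slack +1.250/-1.522; half-tol=0.255, Σhalf²=0.281740
  -I: nom -2.500 → Σnom=-45.500; wc +0.230/-0.230 → slack +1.480/-1.752; half-tol=0.230, Σhalf²=0.334640
Nominal = -45.500. Worst-case = [-45.500 - 1.752, -45.500 + 1.480] = [-47.252, -44.020]. RSS = √0.334640 = 0.578.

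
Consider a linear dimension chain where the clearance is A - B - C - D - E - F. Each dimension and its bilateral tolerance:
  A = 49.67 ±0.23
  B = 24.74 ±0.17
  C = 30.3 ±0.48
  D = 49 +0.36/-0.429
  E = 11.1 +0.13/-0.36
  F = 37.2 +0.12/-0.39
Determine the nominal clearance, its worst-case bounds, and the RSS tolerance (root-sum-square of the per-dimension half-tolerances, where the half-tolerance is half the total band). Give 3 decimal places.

nominal=-102.670 wc=[-104.160,-100.611] rss=0.770

Stack each dimension's contribution:
  +A: nom +49.670 → Σnom=49.670; wc +0.230/-0.230 → slack +0.230/-0.230; half-tol=0.230, Σhalf²=0.052900
  -B: nom -24.740 → Σnom=24.930; wc +0.170/-0.170 → slack +0.400/-0.400; half-tol=0.170, Σhalf²=0.081800
  -C: nom -30.300 → Σnom=-5.370; wc +0.480/-0.480 → slack +0.880/-0.880; half-tol=0.480, Σhalf²=0.312200
  -D: nom -49.000 → Σnom=-54.370; wc +0.429/-0.360 → slack +1.309/-1.240; half-tol=0.394, Σhalf²=0.467830
  -E: nom -11.100 → Σnom=-65.470; wc +0.360/-0.130 → slack +1.669/-1.370; half-tol=0.245, Σhalf²=0.527855
  -F: nom -37.200 → Σnom=-102.670; wc +0.390/-0.120 → slack +2.059/-1.490; half-tol=0.255, Σhalf²=0.592880
Nominal = -102.670. Worst-case = [-102.670 - 1.490, -102.670 + 2.059] = [-104.160, -100.611]. RSS = √0.592880 = 0.770.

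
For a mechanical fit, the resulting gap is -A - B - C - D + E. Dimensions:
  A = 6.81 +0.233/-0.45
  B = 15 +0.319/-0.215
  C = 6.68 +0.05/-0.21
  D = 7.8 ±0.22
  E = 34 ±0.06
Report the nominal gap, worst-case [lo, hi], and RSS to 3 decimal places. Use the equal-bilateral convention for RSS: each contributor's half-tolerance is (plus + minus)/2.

nominal=-2.290 wc=[-3.172,-1.135] rss=0.507

Stack each dimension's contribution:
  -A: nom -6.810 → Σnom=-6.810; wc +0.450/-0.233 → slack +0.450/-0.233; half-tol=0.342, Σhalf²=0.116622
  -B: nom -15.000 → Σnom=-21.810; wc +0.215/-0.319 → slack +0.665/-0.552; half-tol=0.267, Σhalf²=0.187911
  -C: nom -6.680 → Σnom=-28.490; wc +0.210/-0.050 → slack +0.875/-0.602; half-tol=0.130, Σhalf²=0.204811
  -D: nom -7.800 → Σnom=-36.290; wc +0.220/-0.220 → slack +1.095/-0.822; half-tol=0.220, Σhalf²=0.253211
  +E: nom +34.000 → Σnom=-2.290; wc +0.060/-0.060 → slack +1.155/-0.882; half-tol=0.060, Σhalf²=0.256811
Nominal = -2.290. Worst-case = [-2.290 - 0.882, -2.290 + 1.155] = [-3.172, -1.135]. RSS = √0.256811 = 0.507.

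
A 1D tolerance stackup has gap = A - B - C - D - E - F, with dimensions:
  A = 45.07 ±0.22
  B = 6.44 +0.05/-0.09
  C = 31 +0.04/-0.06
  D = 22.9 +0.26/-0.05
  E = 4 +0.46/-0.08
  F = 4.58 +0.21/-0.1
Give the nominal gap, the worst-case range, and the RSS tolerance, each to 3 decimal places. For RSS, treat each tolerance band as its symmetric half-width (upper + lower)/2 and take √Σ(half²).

nominal=-23.850 wc=[-25.090,-23.250] rss=0.420

Stack each dimension's contribution:
  +A: nom +45.070 → Σnom=45.070; wc +0.220/-0.220 → slack +0.220/-0.220; half-tol=0.220, Σhalf²=0.048400
  -B: nom -6.440 → Σnom=38.630; wc +0.090/-0.050 → slack +0.310/-0.270; half-tol=0.070, Σhalf²=0.053300
  -C: nom -31.000 → Σnom=7.630; wc +0.060/-0.040 → slack +0.370/-0.310; half-tol=0.050, Σhalf²=0.055800
  -D: nom -22.900 → Σnom=-15.270; wc +0.050/-0.260 → slack +0.420/-0.570; half-tol=0.155, Σhalf²=0.079825
  -E: nom -4.000 → Σnom=-19.270; wc +0.080/-0.460 → slack +0.500/-1.030; half-tol=0.270, Σhalf²=0.152725
  -F: nom -4.580 → Σnom=-23.850; wc +0.100/-0.210 → slack +0.600/-1.240; half-tol=0.155, Σhalf²=0.176750
Nominal = -23.850. Worst-case = [-23.850 - 1.240, -23.850 + 0.600] = [-25.090, -23.250]. RSS = √0.176750 = 0.420.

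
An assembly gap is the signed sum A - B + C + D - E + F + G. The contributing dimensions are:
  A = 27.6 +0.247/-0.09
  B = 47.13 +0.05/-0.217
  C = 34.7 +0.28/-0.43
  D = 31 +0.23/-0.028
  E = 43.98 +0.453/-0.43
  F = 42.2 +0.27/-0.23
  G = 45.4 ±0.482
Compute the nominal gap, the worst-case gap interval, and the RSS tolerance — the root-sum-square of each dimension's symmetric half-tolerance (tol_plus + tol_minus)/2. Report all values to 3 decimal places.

nominal=89.790 wc=[88.027,91.946] rss=0.824

Stack each dimension's contribution:
  +A: nom +27.600 → Σnom=27.600; wc +0.247/-0.090 → slack +0.247/-0.090; half-tol=0.168, Σhalf²=0.028392
  -B: nom -47.130 → Σnom=-19.530; wc +0.217/-0.050 → slack +0.464/-0.140; half-tol=0.134, Σhalf²=0.046214
  +C: nom +34.700 → Σnom=15.170; wc +0.280/-0.430 → slack +0.744/-0.570; half-tol=0.355, Σhalf²=0.172239
  +D: nom +31.000 → Σnom=46.170; wc +0.230/-0.028 → slack +0.974/-0.598; half-tol=0.129, Σhalf²=0.188880
  -E: nom -43.980 → Σnom=2.190; wc +0.430/-0.453 → slack +1.404/-1.051; half-tol=0.442, Σhalf²=0.383803
  +F: nom +42.200 → Σnom=44.390; wc +0.270/-0.230 → slack +1.674/-1.281; half-tol=0.250, Σhalf²=0.446303
  +G: nom +45.400 → Σnom=89.790; wc +0.482/-0.482 → slack +2.156/-1.763; half-tol=0.482, Σhalf²=0.678627
Nominal = 89.790. Worst-case = [89.790 - 1.763, 89.790 + 2.156] = [88.027, 91.946]. RSS = √0.678627 = 0.824.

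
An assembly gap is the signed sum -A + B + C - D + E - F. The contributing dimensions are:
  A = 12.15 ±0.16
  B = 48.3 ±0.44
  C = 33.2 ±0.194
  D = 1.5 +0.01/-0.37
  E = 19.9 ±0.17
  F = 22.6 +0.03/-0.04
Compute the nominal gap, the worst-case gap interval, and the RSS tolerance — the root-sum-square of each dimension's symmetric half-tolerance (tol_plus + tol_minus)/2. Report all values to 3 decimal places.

nominal=65.150 wc=[64.146,66.524] rss=0.568

Stack each dimension's contribution:
  -A: nom -12.150 → Σnom=-12.150; wc +0.160/-0.160 → slack +0.160/-0.160; half-tol=0.160, Σhalf²=0.025600
  +B: nom +48.300 → Σnom=36.150; wc +0.440/-0.440 → slack +0.600/-0.600; half-tol=0.440, Σhalf²=0.219200
  +C: nom +33.200 → Σnom=69.350; wc +0.194/-0.194 → slack +0.794/-0.794; half-tol=0.194, Σhalf²=0.256836
  -D: nom -1.500 → Σnom=67.850; wc +0.370/-0.010 → slack +1.164/-0.804; half-tol=0.190, Σhalf²=0.292936
  +E: nom +19.900 → Σnom=87.750; wc +0.170/-0.170 → slack +1.334/-0.974; half-tol=0.170, Σhalf²=0.321836
  -F: nom -22.600 → Σnom=65.150; wc +0.040/-0.030 → slack +1.374/-1.004; half-tol=0.035, Σhalf²=0.323061
Nominal = 65.150. Worst-case = [65.150 - 1.004, 65.150 + 1.374] = [64.146, 66.524]. RSS = √0.323061 = 0.568.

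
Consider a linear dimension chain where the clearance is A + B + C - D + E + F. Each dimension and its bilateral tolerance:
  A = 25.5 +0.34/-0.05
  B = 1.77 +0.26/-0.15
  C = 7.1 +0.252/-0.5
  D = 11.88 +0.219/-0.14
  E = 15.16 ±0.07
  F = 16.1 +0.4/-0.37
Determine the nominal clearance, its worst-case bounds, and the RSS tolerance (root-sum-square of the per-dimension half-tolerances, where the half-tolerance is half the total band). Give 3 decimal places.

nominal=53.750 wc=[52.391,55.212] rss=0.638

Stack each dimension's contribution:
  +A: nom +25.500 → Σnom=25.500; wc +0.340/-0.050 → slack +0.340/-0.050; half-tol=0.195, Σhalf²=0.038025
  +B: nom +1.770 → Σnom=27.270; wc +0.260/-0.150 → slack +0.600/-0.200; half-tol=0.205, Σhalf²=0.080050
  +C: nom +7.100 → Σnom=34.370; wc +0.252/-0.500 → slack +0.852/-0.700; half-tol=0.376, Σhalf²=0.221426
  -D: nom -11.880 → Σnom=22.490; wc +0.140/-0.219 → slack +0.992/-0.919; half-tol=0.179, Σhalf²=0.253646
  +E: nom +15.160 → Σnom=37.650; wc +0.070/-0.070 → slack +1.062/-0.989; half-tol=0.070, Σhalf²=0.258546
  +F: nom +16.100 → Σnom=53.750; wc +0.400/-0.370 → slack +1.462/-1.359; half-tol=0.385, Σhalf²=0.406771
Nominal = 53.750. Worst-case = [53.750 - 1.359, 53.750 + 1.462] = [52.391, 55.212]. RSS = √0.406771 = 0.638.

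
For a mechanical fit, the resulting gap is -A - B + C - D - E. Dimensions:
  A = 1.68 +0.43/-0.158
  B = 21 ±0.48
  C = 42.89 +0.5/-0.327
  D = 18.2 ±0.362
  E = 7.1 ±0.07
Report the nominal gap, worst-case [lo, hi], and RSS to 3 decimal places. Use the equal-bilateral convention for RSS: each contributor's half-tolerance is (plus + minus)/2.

nominal=-5.090 wc=[-6.759,-3.520] rss=0.790

Stack each dimension's contribution:
  -A: nom -1.680 → Σnom=-1.680; wc +0.158/-0.430 → slack +0.158/-0.430; half-tol=0.294, Σhalf²=0.086436
  -B: nom -21.000 → Σnom=-22.680; wc +0.480/-0.480 → slack +0.638/-0.910; half-tol=0.480, Σhalf²=0.316836
  +C: nom +42.890 → Σnom=20.210; wc +0.500/-0.327 → slack +1.138/-1.237; half-tol=0.413, Σhalf²=0.487818
  -D: nom -18.200 → Σnom=2.010; wc +0.362/-0.362 → slack +1.500/-1.599; half-tol=0.362, Σhalf²=0.618862
  -E: nom -7.100 → Σnom=-5.090; wc +0.070/-0.070 → slack +1.570/-1.669; half-tol=0.070, Σhalf²=0.623762
Nominal = -5.090. Worst-case = [-5.090 - 1.669, -5.090 + 1.570] = [-6.759, -3.520]. RSS = √0.623762 = 0.790.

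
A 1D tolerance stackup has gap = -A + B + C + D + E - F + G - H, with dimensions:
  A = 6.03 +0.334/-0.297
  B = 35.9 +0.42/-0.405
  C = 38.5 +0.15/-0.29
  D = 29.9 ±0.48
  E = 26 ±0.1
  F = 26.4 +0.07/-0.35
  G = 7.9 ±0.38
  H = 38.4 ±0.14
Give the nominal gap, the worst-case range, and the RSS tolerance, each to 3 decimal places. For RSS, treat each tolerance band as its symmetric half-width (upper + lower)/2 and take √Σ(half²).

nominal=67.370 wc=[65.171,69.687] rss=0.876

Stack each dimension's contribution:
  -A: nom -6.030 → Σnom=-6.030; wc +0.297/-0.334 → slack +0.297/-0.334; half-tol=0.316, Σhalf²=0.099540
  +B: nom +35.900 → Σnom=29.870; wc +0.420/-0.405 → slack +0.717/-0.739; half-tol=0.412, Σhalf²=0.269697
  +C: nom +38.500 → Σnom=68.370; wc +0.150/-0.290 → slack +0.867/-1.029; half-tol=0.220, Σhalf²=0.318097
  +D: nom +29.900 → Σnom=98.270; wc +0.480/-0.480 → slack +1.347/-1.509; half-tol=0.480, Σhalf²=0.548496
  +E: nom +26.000 → Σnom=124.270; wc +0.100/-0.100 → slack +1.447/-1.609; half-tol=0.100, Σhalf²=0.558496
  -F: nom -26.400 → Σnom=97.870; wc +0.350/-0.070 → slack +1.797/-1.679; half-tol=0.210, Σhalf²=0.602596
  +G: nom +7.900 → Σnom=105.770; wc +0.380/-0.380 → slack +2.177/-2.059; half-tol=0.380, Σhalf²=0.746996
  -H: nom -38.400 → Σnom=67.370; wc +0.140/-0.140 → slack +2.317/-2.199; half-tol=0.140, Σhalf²=0.766596
Nominal = 67.370. Worst-case = [67.370 - 2.199, 67.370 + 2.317] = [65.171, 69.687]. RSS = √0.766596 = 0.876.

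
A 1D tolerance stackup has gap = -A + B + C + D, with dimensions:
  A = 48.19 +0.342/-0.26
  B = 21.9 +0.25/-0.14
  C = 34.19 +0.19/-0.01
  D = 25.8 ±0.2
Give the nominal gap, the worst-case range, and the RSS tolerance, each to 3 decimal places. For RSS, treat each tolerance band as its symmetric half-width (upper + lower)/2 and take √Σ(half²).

Stack each dimension's contribution:
  -A: nom -48.190 → Σnom=-48.190; wc +0.260/-0.342 → slack +0.260/-0.342; half-tol=0.301, Σhalf²=0.090601
  +B: nom +21.900 → Σnom=-26.290; wc +0.250/-0.140 → slack +0.510/-0.482; half-tol=0.195, Σhalf²=0.128626
  +C: nom +34.190 → Σnom=7.900; wc +0.190/-0.010 → slack +0.700/-0.492; half-tol=0.100, Σhalf²=0.138626
  +D: nom +25.800 → Σnom=33.700; wc +0.200/-0.200 → slack +0.900/-0.692; half-tol=0.200, Σhalf²=0.178626
Nominal = 33.700. Worst-case = [33.700 - 0.692, 33.700 + 0.900] = [33.008, 34.600]. RSS = √0.178626 = 0.423.

nominal=33.700 wc=[33.008,34.600] rss=0.423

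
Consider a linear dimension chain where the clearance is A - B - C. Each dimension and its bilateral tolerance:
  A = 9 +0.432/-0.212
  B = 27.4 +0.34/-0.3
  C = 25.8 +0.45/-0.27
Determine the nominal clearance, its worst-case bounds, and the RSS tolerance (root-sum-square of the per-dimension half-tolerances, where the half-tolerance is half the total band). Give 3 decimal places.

Stack each dimension's contribution:
  +A: nom +9.000 → Σnom=9.000; wc +0.432/-0.212 → slack +0.432/-0.212; half-tol=0.322, Σhalf²=0.103684
  -B: nom -27.400 → Σnom=-18.400; wc +0.300/-0.340 → slack +0.732/-0.552; half-tol=0.320, Σhalf²=0.206084
  -C: nom -25.800 → Σnom=-44.200; wc +0.270/-0.450 → slack +1.002/-1.002; half-tol=0.360, Σhalf²=0.335684
Nominal = -44.200. Worst-case = [-44.200 - 1.002, -44.200 + 1.002] = [-45.202, -43.198]. RSS = √0.335684 = 0.579.

nominal=-44.200 wc=[-45.202,-43.198] rss=0.579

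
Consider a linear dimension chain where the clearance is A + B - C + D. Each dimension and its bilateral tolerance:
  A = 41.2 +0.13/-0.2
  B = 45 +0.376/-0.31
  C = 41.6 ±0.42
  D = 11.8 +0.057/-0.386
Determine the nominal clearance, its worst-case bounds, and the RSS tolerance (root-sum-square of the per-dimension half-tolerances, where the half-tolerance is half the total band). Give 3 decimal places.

nominal=56.400 wc=[55.084,57.383] rss=0.609

Stack each dimension's contribution:
  +A: nom +41.200 → Σnom=41.200; wc +0.130/-0.200 → slack +0.130/-0.200; half-tol=0.165, Σhalf²=0.027225
  +B: nom +45.000 → Σnom=86.200; wc +0.376/-0.310 → slack +0.506/-0.510; half-tol=0.343, Σhalf²=0.144874
  -C: nom -41.600 → Σnom=44.600; wc +0.420/-0.420 → slack +0.926/-0.930; half-tol=0.420, Σhalf²=0.321274
  +D: nom +11.800 → Σnom=56.400; wc +0.057/-0.386 → slack +0.983/-1.316; half-tol=0.222, Σhalf²=0.370336
Nominal = 56.400. Worst-case = [56.400 - 1.316, 56.400 + 0.983] = [55.084, 57.383]. RSS = √0.370336 = 0.609.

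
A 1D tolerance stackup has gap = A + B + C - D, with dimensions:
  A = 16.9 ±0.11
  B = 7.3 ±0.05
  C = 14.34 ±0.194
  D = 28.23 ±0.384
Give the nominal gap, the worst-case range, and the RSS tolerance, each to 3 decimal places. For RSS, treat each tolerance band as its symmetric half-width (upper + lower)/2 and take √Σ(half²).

nominal=10.310 wc=[9.572,11.048] rss=0.447

Stack each dimension's contribution:
  +A: nom +16.900 → Σnom=16.900; wc +0.110/-0.110 → slack +0.110/-0.110; half-tol=0.110, Σhalf²=0.012100
  +B: nom +7.300 → Σnom=24.200; wc +0.050/-0.050 → slack +0.160/-0.160; half-tol=0.050, Σhalf²=0.014600
  +C: nom +14.340 → Σnom=38.540; wc +0.194/-0.194 → slack +0.354/-0.354; half-tol=0.194, Σhalf²=0.052236
  -D: nom -28.230 → Σnom=10.310; wc +0.384/-0.384 → slack +0.738/-0.738; half-tol=0.384, Σhalf²=0.199692
Nominal = 10.310. Worst-case = [10.310 - 0.738, 10.310 + 0.738] = [9.572, 11.048]. RSS = √0.199692 = 0.447.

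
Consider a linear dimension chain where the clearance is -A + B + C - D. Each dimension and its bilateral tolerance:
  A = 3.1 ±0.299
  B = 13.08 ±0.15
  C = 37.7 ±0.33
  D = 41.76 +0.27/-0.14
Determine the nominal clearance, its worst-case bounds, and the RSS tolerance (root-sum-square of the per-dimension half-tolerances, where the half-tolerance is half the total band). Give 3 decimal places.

nominal=5.920 wc=[4.871,6.839] rss=0.513

Stack each dimension's contribution:
  -A: nom -3.100 → Σnom=-3.100; wc +0.299/-0.299 → slack +0.299/-0.299; half-tol=0.299, Σhalf²=0.089401
  +B: nom +13.080 → Σnom=9.980; wc +0.150/-0.150 → slack +0.449/-0.449; half-tol=0.150, Σhalf²=0.111901
  +C: nom +37.700 → Σnom=47.680; wc +0.330/-0.330 → slack +0.779/-0.779; half-tol=0.330, Σhalf²=0.220801
  -D: nom -41.760 → Σnom=5.920; wc +0.140/-0.270 → slack +0.919/-1.049; half-tol=0.205, Σhalf²=0.262826
Nominal = 5.920. Worst-case = [5.920 - 1.049, 5.920 + 0.919] = [4.871, 6.839]. RSS = √0.262826 = 0.513.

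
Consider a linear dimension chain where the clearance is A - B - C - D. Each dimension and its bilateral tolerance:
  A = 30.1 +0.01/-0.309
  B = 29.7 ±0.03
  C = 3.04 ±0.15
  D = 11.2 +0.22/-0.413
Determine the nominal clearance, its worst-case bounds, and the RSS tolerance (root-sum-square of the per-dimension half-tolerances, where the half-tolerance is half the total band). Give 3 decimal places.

Stack each dimension's contribution:
  +A: nom +30.100 → Σnom=30.100; wc +0.010/-0.309 → slack +0.010/-0.309; half-tol=0.160, Σhalf²=0.025440
  -B: nom -29.700 → Σnom=0.400; wc +0.030/-0.030 → slack +0.040/-0.339; half-tol=0.030, Σhalf²=0.026340
  -C: nom -3.040 → Σnom=-2.640; wc +0.150/-0.150 → slack +0.190/-0.489; half-tol=0.150, Σhalf²=0.048840
  -D: nom -11.200 → Σnom=-13.840; wc +0.413/-0.220 → slack +0.603/-0.709; half-tol=0.317, Σhalf²=0.149012
Nominal = -13.840. Worst-case = [-13.840 - 0.709, -13.840 + 0.603] = [-14.549, -13.237]. RSS = √0.149012 = 0.386.

nominal=-13.840 wc=[-14.549,-13.237] rss=0.386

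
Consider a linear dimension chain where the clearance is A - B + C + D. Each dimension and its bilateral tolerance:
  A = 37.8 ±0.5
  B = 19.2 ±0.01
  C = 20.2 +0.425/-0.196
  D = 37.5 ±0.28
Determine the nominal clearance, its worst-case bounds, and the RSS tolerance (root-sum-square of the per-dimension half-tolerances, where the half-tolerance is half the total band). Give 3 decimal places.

nominal=76.300 wc=[75.314,77.515] rss=0.652

Stack each dimension's contribution:
  +A: nom +37.800 → Σnom=37.800; wc +0.500/-0.500 → slack +0.500/-0.500; half-tol=0.500, Σhalf²=0.250000
  -B: nom -19.200 → Σnom=18.600; wc +0.010/-0.010 → slack +0.510/-0.510; half-tol=0.010, Σhalf²=0.250100
  +C: nom +20.200 → Σnom=38.800; wc +0.425/-0.196 → slack +0.935/-0.706; half-tol=0.310, Σhalf²=0.346510
  +D: nom +37.500 → Σnom=76.300; wc +0.280/-0.280 → slack +1.215/-0.986; half-tol=0.280, Σhalf²=0.424910
Nominal = 76.300. Worst-case = [76.300 - 0.986, 76.300 + 1.215] = [75.314, 77.515]. RSS = √0.424910 = 0.652.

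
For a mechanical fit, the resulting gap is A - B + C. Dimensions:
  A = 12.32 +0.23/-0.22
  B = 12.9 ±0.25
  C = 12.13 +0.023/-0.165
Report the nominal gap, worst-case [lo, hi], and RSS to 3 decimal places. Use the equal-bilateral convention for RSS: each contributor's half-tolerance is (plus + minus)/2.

nominal=11.550 wc=[10.915,12.053] rss=0.349

Stack each dimension's contribution:
  +A: nom +12.320 → Σnom=12.320; wc +0.230/-0.220 → slack +0.230/-0.220; half-tol=0.225, Σhalf²=0.050625
  -B: nom -12.900 → Σnom=-0.580; wc +0.250/-0.250 → slack +0.480/-0.470; half-tol=0.250, Σhalf²=0.113125
  +C: nom +12.130 → Σnom=11.550; wc +0.023/-0.165 → slack +0.503/-0.635; half-tol=0.094, Σhalf²=0.121961
Nominal = 11.550. Worst-case = [11.550 - 0.635, 11.550 + 0.503] = [10.915, 12.053]. RSS = √0.121961 = 0.349.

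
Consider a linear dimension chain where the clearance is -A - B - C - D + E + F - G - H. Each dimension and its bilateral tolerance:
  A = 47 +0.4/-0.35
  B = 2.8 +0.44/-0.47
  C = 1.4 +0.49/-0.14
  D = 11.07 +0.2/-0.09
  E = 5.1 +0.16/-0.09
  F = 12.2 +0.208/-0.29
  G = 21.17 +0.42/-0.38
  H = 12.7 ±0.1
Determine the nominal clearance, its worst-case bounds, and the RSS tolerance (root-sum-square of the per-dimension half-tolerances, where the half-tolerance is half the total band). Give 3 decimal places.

Stack each dimension's contribution:
  -A: nom -47.000 → Σnom=-47.000; wc +0.350/-0.400 → slack +0.350/-0.400; half-tol=0.375, Σhalf²=0.140625
  -B: nom -2.800 → Σnom=-49.800; wc +0.470/-0.440 → slack +0.820/-0.840; half-tol=0.455, Σhalf²=0.347650
  -C: nom -1.400 → Σnom=-51.200; wc +0.140/-0.490 → slack +0.960/-1.330; half-tol=0.315, Σhalf²=0.446875
  -D: nom -11.070 → Σnom=-62.270; wc +0.090/-0.200 → slack +1.050/-1.530; half-tol=0.145, Σhalf²=0.467900
  +E: nom +5.100 → Σnom=-57.170; wc +0.160/-0.090 → slack +1.210/-1.620; half-tol=0.125, Σhalf²=0.483525
  +F: nom +12.200 → Σnom=-44.970; wc +0.208/-0.290 → slack +1.418/-1.910; half-tol=0.249, Σhalf²=0.545526
  -G: nom -21.170 → Σnom=-66.140; wc +0.380/-0.420 → slack +1.798/-2.330; half-tol=0.400, Σhalf²=0.705526
  -H: nom -12.700 → Σnom=-78.840; wc +0.100/-0.100 → slack +1.898/-2.430; half-tol=0.100, Σhalf²=0.715526
Nominal = -78.840. Worst-case = [-78.840 - 2.430, -78.840 + 1.898] = [-81.270, -76.942]. RSS = √0.715526 = 0.846.

nominal=-78.840 wc=[-81.270,-76.942] rss=0.846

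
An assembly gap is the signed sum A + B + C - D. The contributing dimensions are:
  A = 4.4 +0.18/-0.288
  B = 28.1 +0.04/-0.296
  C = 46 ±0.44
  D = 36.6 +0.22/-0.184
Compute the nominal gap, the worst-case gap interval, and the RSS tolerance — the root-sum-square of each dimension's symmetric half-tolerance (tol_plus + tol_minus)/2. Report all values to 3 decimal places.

Stack each dimension's contribution:
  +A: nom +4.400 → Σnom=4.400; wc +0.180/-0.288 → slack +0.180/-0.288; half-tol=0.234, Σhalf²=0.054756
  +B: nom +28.100 → Σnom=32.500; wc +0.040/-0.296 → slack +0.220/-0.584; half-tol=0.168, Σhalf²=0.082980
  +C: nom +46.000 → Σnom=78.500; wc +0.440/-0.440 → slack +0.660/-1.024; half-tol=0.440, Σhalf²=0.276580
  -D: nom -36.600 → Σnom=41.900; wc +0.184/-0.220 → slack +0.844/-1.244; half-tol=0.202, Σhalf²=0.317384
Nominal = 41.900. Worst-case = [41.900 - 1.244, 41.900 + 0.844] = [40.656, 42.744]. RSS = √0.317384 = 0.563.

nominal=41.900 wc=[40.656,42.744] rss=0.563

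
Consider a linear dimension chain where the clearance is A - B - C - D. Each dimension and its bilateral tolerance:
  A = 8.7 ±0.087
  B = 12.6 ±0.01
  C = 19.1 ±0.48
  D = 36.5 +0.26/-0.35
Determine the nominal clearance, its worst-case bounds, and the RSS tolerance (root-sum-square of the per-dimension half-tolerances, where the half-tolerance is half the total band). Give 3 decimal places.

Stack each dimension's contribution:
  +A: nom +8.700 → Σnom=8.700; wc +0.087/-0.087 → slack +0.087/-0.087; half-tol=0.087, Σhalf²=0.007569
  -B: nom -12.600 → Σnom=-3.900; wc +0.010/-0.010 → slack +0.097/-0.097; half-tol=0.010, Σhalf²=0.007669
  -C: nom -19.100 → Σnom=-23.000; wc +0.480/-0.480 → slack +0.577/-0.577; half-tol=0.480, Σhalf²=0.238069
  -D: nom -36.500 → Σnom=-59.500; wc +0.350/-0.260 → slack +0.927/-0.837; half-tol=0.305, Σhalf²=0.331094
Nominal = -59.500. Worst-case = [-59.500 - 0.837, -59.500 + 0.927] = [-60.337, -58.573]. RSS = √0.331094 = 0.575.

nominal=-59.500 wc=[-60.337,-58.573] rss=0.575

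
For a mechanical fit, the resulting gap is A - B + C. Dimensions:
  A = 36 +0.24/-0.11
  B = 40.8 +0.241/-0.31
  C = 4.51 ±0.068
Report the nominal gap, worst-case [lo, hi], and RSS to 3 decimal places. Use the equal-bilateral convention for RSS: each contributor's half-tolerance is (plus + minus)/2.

Stack each dimension's contribution:
  +A: nom +36.000 → Σnom=36.000; wc +0.240/-0.110 → slack +0.240/-0.110; half-tol=0.175, Σhalf²=0.030625
  -B: nom -40.800 → Σnom=-4.800; wc +0.310/-0.241 → slack +0.550/-0.351; half-tol=0.275, Σhalf²=0.106525
  +C: nom +4.510 → Σnom=-0.290; wc +0.068/-0.068 → slack +0.618/-0.419; half-tol=0.068, Σhalf²=0.111149
Nominal = -0.290. Worst-case = [-0.290 - 0.419, -0.290 + 0.618] = [-0.709, 0.328]. RSS = √0.111149 = 0.333.

nominal=-0.290 wc=[-0.709,0.328] rss=0.333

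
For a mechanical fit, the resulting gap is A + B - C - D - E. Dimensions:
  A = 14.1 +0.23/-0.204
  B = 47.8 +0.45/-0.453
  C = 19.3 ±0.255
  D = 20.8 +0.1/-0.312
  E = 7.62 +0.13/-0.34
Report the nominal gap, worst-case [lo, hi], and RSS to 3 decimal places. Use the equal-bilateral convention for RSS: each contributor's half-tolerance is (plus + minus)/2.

nominal=14.180 wc=[13.038,15.767] rss=0.643

Stack each dimension's contribution:
  +A: nom +14.100 → Σnom=14.100; wc +0.230/-0.204 → slack +0.230/-0.204; half-tol=0.217, Σhalf²=0.047089
  +B: nom +47.800 → Σnom=61.900; wc +0.450/-0.453 → slack +0.680/-0.657; half-tol=0.452, Σhalf²=0.250941
  -C: nom -19.300 → Σnom=42.600; wc +0.255/-0.255 → slack +0.935/-0.912; half-tol=0.255, Σhalf²=0.315966
  -D: nom -20.800 → Σnom=21.800; wc +0.312/-0.100 → slack +1.247/-1.012; half-tol=0.206, Σhalf²=0.358402
  -E: nom -7.620 → Σnom=14.180; wc +0.340/-0.130 → slack +1.587/-1.142; half-tol=0.235, Σhalf²=0.413627
Nominal = 14.180. Worst-case = [14.180 - 1.142, 14.180 + 1.587] = [13.038, 15.767]. RSS = √0.413627 = 0.643.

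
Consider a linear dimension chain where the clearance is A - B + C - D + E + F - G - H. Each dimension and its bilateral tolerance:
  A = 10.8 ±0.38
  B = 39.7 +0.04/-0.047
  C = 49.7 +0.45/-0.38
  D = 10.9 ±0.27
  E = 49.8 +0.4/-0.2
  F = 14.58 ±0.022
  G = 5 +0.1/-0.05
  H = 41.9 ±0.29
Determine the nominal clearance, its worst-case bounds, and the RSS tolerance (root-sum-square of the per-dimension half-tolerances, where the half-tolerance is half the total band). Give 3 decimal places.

nominal=27.380 wc=[25.698,29.289] rss=0.756

Stack each dimension's contribution:
  +A: nom +10.800 → Σnom=10.800; wc +0.380/-0.380 → slack +0.380/-0.380; half-tol=0.380, Σhalf²=0.144400
  -B: nom -39.700 → Σnom=-28.900; wc +0.047/-0.040 → slack +0.427/-0.420; half-tol=0.043, Σhalf²=0.146292
  +C: nom +49.700 → Σnom=20.800; wc +0.450/-0.380 → slack +0.877/-0.800; half-tol=0.415, Σhalf²=0.318517
  -D: nom -10.900 → Σnom=9.900; wc +0.270/-0.270 → slack +1.147/-1.070; half-tol=0.270, Σhalf²=0.391417
  +E: nom +49.800 → Σnom=59.700; wc +0.400/-0.200 → slack +1.547/-1.270; half-tol=0.300, Σhalf²=0.481417
  +F: nom +14.580 → Σnom=74.280; wc +0.022/-0.022 → slack +1.569/-1.292; half-tol=0.022, Σhalf²=0.481901
  -G: nom -5.000 → Σnom=69.280; wc +0.050/-0.100 → slack +1.619/-1.392; half-tol=0.075, Σhalf²=0.487526
  -H: nom -41.900 → Σnom=27.380; wc +0.290/-0.290 → slack +1.909/-1.682; half-tol=0.290, Σhalf²=0.571626
Nominal = 27.380. Worst-case = [27.380 - 1.682, 27.380 + 1.909] = [25.698, 29.289]. RSS = √0.571626 = 0.756.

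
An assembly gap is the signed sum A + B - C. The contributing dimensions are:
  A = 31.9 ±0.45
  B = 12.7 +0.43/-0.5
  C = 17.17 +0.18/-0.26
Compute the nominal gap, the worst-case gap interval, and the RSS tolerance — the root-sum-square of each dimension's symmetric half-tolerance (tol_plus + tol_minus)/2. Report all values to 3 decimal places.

nominal=27.430 wc=[26.300,28.570] rss=0.683

Stack each dimension's contribution:
  +A: nom +31.900 → Σnom=31.900; wc +0.450/-0.450 → slack +0.450/-0.450; half-tol=0.450, Σhalf²=0.202500
  +B: nom +12.700 → Σnom=44.600; wc +0.430/-0.500 → slack +0.880/-0.950; half-tol=0.465, Σhalf²=0.418725
  -C: nom -17.170 → Σnom=27.430; wc +0.260/-0.180 → slack +1.140/-1.130; half-tol=0.220, Σhalf²=0.467125
Nominal = 27.430. Worst-case = [27.430 - 1.130, 27.430 + 1.140] = [26.300, 28.570]. RSS = √0.467125 = 0.683.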